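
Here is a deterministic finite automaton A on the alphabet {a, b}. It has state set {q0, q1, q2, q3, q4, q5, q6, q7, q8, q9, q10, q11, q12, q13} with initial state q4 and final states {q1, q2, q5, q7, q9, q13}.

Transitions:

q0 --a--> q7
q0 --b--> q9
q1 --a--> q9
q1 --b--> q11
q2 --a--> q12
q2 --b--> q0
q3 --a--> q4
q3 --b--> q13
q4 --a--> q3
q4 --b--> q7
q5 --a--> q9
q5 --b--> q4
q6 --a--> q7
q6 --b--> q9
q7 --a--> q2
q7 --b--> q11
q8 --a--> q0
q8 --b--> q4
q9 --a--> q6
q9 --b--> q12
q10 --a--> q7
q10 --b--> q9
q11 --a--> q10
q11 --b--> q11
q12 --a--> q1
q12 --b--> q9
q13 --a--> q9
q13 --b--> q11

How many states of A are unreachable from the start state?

2

BFS from q4 reaches {q0, q1, q2, q3, q4, q6, q7, q9, q10, q11, q12, q13}; the 2 state(s) q5, q8 are never visited.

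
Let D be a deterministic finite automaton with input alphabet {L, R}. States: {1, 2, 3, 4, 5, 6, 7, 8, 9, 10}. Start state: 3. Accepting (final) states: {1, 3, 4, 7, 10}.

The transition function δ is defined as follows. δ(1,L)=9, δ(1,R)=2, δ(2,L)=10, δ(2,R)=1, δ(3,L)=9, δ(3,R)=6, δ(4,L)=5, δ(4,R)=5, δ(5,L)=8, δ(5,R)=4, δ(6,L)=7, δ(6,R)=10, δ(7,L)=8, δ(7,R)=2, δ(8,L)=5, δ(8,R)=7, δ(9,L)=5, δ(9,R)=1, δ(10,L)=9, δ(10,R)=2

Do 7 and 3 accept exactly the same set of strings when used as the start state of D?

Yes

P0 = {1,3,4,7,10} | {2,5,6,8,9}.
On input L, block {2,5,6,8,9} splits into {5,8,9} and {2,6}.
Split {1,3,4,7,10} by δ(·,R) → {1,3,7,10} and {4}.
Split {5,8,9} by δ(·,R) → {8,9} and {5}.
Stable partition: {1,3,7,10} | {8,9} | {2,6} | {4} | {5} — 5 equivalence classes.
7 and 3 lie in the same block of the stable partition, so they are equivalent — no string distinguishes them.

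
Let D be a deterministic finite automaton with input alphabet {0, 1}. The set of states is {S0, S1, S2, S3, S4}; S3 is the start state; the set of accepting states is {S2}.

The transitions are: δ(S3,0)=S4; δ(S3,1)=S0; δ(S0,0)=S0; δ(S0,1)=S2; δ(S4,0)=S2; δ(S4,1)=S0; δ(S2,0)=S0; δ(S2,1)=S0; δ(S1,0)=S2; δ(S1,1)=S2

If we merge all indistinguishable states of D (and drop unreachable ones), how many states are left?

4

States {S1} cannot be reached from the start state, so discard them.
P0 = {S2} | {S0,S3,S4}.
Refine {S0,S3,S4} on symbol 0: members go to different blocks, giving {S0,S3} and {S4}.
On input 0, block {S0,S3} splits into {S0} and {S3}.
The partition is now stable with 4 blocks: {S2} | {S0} | {S4} | {S3}.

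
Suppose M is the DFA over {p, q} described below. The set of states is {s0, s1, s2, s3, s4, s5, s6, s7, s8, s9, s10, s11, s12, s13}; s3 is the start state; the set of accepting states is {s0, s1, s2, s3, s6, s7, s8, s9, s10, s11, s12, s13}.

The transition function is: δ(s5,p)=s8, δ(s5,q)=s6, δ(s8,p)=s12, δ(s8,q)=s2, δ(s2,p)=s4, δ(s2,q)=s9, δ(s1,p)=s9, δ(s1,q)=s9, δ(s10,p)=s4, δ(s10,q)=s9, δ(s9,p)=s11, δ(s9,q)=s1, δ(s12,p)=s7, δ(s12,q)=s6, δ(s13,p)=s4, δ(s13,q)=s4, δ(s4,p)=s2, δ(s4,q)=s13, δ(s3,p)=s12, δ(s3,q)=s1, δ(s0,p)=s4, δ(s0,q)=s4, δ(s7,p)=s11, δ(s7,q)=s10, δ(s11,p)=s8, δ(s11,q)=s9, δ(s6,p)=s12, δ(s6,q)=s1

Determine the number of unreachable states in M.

BFS from s3 reaches {s1, s2, s3, s4, s6, s7, s8, s9, s10, s11, s12, s13}; the 2 state(s) s0, s5 are never visited.

2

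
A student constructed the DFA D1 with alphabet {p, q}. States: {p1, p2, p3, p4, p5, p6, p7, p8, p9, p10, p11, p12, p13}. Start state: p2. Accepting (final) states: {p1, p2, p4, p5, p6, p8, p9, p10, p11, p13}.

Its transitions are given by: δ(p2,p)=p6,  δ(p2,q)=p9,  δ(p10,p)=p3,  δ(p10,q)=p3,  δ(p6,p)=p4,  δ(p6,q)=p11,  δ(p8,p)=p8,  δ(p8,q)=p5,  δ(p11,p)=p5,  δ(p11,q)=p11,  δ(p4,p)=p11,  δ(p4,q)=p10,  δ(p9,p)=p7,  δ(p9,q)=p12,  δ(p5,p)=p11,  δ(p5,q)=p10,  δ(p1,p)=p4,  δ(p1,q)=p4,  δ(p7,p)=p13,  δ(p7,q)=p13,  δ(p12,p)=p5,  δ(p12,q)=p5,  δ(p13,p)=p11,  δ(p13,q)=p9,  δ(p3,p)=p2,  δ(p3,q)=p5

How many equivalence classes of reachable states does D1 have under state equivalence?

Reachable states from the start: {p2,p3,p4,p5,p6,p7,p9,p10,p11,p12,p13}. Unreachable: {p1,p8} — drop them.
Initial partition by acceptance: {p2,p4,p5,p6,p9,p10,p11,p13} | {p3,p7,p12}.
Split {p2,p4,p5,p6,p9,p10,p11,p13} by δ(·,p) → {p2,p4,p5,p6,p11,p13} and {p9,p10}.
On input q, block {p2,p4,p5,p6,p11,p13} splits into {p2,p4,p5,p13} and {p6,p11}.
No further refinement is possible. Final partition (4 blocks): {p2,p4,p5,p13} | {p3,p7,p12} | {p9,p10} | {p6,p11}.

4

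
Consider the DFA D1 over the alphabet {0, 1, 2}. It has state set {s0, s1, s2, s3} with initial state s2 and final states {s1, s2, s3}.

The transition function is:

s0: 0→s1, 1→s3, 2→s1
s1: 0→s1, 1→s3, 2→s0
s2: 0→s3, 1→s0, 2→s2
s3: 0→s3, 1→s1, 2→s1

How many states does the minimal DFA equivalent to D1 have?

Start with accepting vs non-accepting: {s1,s2,s3} | {s0}.
On input 1, block {s1,s2,s3} splits into {s1,s3} and {s2}.
Split {s1,s3} by δ(·,2) → {s1} and {s3}.
The partition is now stable with 4 blocks: {s1} | {s0} | {s2} | {s3}.

4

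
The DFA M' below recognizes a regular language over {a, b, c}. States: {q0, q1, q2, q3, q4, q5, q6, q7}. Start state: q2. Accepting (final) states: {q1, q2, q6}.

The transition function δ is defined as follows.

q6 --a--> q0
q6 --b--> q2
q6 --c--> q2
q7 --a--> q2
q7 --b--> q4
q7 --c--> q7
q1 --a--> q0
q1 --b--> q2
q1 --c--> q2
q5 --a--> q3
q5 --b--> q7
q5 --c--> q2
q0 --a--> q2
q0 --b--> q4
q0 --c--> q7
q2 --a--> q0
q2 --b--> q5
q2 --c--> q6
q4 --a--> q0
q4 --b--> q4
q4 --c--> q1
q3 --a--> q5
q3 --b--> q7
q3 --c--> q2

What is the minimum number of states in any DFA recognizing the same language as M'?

All states are reachable from the start state.
Initial partition by acceptance: {q1,q2,q6} | {q0,q3,q4,q5,q7}.
On input b, block {q1,q2,q6} splits into {q1,q6} and {q2}.
Split {q0,q3,q4,q5,q7} by δ(·,a) → {q3,q4,q5} and {q0,q7}.
On input a, block {q3,q4,q5} splits into {q3,q5} and {q4}.
Stable partition: {q1,q6} | {q3,q5} | {q2} | {q0,q7} | {q4} — 5 equivalence classes.

5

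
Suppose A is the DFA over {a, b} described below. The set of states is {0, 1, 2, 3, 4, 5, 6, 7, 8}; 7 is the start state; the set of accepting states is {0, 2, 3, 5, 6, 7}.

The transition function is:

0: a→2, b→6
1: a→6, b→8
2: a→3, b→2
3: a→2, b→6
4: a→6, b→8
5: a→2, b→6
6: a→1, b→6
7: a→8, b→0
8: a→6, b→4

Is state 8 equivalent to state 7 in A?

No

First remove the unreachable states {5}; 8 states remain.
Start with accepting vs non-accepting: {0,2,3,6,7} | {1,4,8}.
Split {0,2,3,6,7} by δ(·,a) → {0,2,3} and {6,7}.
Refine {0,2,3} on symbol b: members go to different blocks, giving {0,3} and {2}.
On input b, block {6,7} splits into {6} and {7}.
The partition is now stable with 5 blocks: {0,3} | {1,4,8} | {6} | {2} | {7}.
8 and 7 end up in different blocks, so they are distinguishable. For instance, the string 'ε' is accepted from only 7.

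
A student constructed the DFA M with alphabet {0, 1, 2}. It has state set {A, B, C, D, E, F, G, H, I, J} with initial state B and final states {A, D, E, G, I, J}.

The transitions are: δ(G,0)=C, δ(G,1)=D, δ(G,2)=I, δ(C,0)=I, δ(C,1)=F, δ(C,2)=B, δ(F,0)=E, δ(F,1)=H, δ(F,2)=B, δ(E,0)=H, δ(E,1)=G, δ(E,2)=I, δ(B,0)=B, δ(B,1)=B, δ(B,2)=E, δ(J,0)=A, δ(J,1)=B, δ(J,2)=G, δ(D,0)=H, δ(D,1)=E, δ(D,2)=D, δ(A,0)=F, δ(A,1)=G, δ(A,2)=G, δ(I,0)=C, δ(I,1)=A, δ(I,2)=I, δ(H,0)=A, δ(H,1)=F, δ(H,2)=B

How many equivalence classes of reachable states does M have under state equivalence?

3

First remove the unreachable states {J}; 9 states remain.
Start with accepting vs non-accepting: {A,D,E,G,I} | {B,C,F,H}.
Refine {B,C,F,H} on symbol 0: members go to different blocks, giving {C,F,H} and {B}.
No further refinement is possible. Final partition (3 blocks): {A,D,E,G,I} | {C,F,H} | {B}.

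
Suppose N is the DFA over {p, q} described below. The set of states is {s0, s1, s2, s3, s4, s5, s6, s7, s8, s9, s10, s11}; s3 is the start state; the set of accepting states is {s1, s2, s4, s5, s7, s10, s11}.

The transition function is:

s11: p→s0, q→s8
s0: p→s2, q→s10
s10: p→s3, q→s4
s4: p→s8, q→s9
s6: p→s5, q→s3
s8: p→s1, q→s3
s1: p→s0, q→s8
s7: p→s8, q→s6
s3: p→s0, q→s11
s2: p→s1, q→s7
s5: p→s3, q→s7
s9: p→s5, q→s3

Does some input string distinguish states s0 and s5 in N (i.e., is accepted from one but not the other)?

Yes

Initial partition by acceptance: {s1,s2,s4,s5,s7,s10,s11} | {s0,s3,s6,s8,s9}.
On input p, block {s1,s2,s4,s5,s7,s10,s11} splits into {s1,s4,s5,s7,s10,s11} and {s2}.
On input q, block {s1,s4,s5,s7,s10,s11} splits into {s1,s4,s7,s11} and {s5,s10}.
Refine {s0,s3,s6,s8,s9} on symbol p: members go to different blocks, giving {s6,s9} and {s0} and {s3} and {s8}.
Split {s1,s4,s7,s11} by δ(·,p) → {s1,s11} and {s4,s7}.
No further refinement is possible. Final partition (8 blocks): {s1,s11} | {s6,s9} | {s2} | {s5,s10} | {s0} | {s3} | {s8} | {s4,s7}.
s0 and s5 end up in different blocks, so they are distinguishable. For instance, the string 'ε' is accepted from only s5.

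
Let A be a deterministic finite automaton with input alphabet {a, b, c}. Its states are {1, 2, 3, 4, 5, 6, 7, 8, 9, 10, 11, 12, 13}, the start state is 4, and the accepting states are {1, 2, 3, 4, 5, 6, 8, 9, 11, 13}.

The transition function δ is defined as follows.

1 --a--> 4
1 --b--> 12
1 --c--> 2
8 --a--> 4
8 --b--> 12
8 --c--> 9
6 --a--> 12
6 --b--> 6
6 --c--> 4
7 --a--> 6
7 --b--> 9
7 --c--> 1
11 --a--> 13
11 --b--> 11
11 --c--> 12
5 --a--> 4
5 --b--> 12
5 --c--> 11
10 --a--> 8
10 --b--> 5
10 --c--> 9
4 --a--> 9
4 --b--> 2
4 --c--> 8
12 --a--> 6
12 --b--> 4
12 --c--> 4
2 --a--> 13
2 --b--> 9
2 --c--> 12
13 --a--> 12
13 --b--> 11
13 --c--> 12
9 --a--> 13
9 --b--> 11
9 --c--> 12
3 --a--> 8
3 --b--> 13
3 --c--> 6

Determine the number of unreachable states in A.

5

Starting at 4 and following transitions, the reachable set is {2, 4, 6, 8, 9, 11, 12, 13}. That leaves 1, 3, 5, 7, 10 unreachable — 5 in total.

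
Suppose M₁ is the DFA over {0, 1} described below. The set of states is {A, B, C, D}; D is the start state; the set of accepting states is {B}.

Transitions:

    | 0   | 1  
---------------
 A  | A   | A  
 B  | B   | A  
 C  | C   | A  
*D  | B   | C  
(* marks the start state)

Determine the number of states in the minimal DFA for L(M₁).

Initial partition by acceptance: {B} | {A,C,D}.
Refine {A,C,D} on symbol 0: members go to different blocks, giving {A,C} and {D}.
The partition is now stable with 3 blocks: {B} | {A,C} | {D}.

3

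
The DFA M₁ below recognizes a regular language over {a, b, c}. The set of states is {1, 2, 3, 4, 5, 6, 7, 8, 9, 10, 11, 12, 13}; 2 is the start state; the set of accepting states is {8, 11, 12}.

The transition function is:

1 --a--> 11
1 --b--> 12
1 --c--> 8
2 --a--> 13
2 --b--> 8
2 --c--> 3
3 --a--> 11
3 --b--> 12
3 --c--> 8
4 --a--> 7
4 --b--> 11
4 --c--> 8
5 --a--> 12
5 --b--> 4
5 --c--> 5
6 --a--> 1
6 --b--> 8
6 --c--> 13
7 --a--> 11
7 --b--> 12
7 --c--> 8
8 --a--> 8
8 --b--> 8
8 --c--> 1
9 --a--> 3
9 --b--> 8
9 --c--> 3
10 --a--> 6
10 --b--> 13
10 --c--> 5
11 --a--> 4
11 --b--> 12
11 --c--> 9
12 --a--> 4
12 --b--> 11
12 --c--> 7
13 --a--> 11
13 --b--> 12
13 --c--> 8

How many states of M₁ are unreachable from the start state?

No path from 2 leads to 5, 6, 10; the other 10 states are all reachable.

3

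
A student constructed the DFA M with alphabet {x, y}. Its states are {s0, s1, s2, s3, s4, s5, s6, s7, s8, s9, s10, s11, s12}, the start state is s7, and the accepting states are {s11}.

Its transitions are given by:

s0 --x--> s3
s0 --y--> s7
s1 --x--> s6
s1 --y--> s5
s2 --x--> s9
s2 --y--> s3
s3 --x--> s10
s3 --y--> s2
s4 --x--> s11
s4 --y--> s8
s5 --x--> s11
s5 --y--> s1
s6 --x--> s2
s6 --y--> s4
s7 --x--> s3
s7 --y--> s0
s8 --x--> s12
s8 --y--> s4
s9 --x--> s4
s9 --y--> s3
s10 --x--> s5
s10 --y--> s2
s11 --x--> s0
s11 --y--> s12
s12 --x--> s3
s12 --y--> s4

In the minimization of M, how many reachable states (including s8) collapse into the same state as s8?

All states are reachable from the start state.
P0 = {s11} | {s0,s1,s2,s3,s4,s5,s6,s7,s8,s9,s10,s12}.
Split {s0,s1,s2,s3,s4,s5,s6,s7,s8,s9,s10,s12} by δ(·,x) → {s0,s1,s2,s3,s6,s7,s8,s9,s10,s12} and {s4,s5}.
On input x, block {s0,s1,s2,s3,s6,s7,s8,s9,s10,s12} splits into {s0,s1,s2,s3,s6,s7,s8,s12} and {s9,s10}.
On input x, block {s0,s1,s2,s3,s6,s7,s8,s12} splits into {s0,s1,s6,s7,s8,s12} and {s2,s3}.
On input x, block {s0,s1,s6,s7,s8,s12} splits into {s0,s6,s7,s12} and {s1,s8}.
Refine {s0,s6,s7,s12} on symbol y: members go to different blocks, giving {s0,s7} and {s6,s12}.
Stable partition: {s11} | {s0,s7} | {s4,s5} | {s9,s10} | {s2,s3} | {s1,s8} | {s6,s12} — 7 equivalence classes.
State s8 belongs to the block {s1,s8}, which has 2 states.

2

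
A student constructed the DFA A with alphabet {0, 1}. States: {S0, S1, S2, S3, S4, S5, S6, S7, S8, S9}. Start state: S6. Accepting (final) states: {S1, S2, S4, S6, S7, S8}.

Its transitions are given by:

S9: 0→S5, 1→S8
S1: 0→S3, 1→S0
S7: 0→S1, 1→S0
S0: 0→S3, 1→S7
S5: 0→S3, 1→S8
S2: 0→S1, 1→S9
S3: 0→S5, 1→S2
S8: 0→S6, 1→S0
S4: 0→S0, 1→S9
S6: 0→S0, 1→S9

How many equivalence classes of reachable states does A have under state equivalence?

3

First remove the unreachable states {S4}; 9 states remain.
Start with accepting vs non-accepting: {S1,S2,S6,S7,S8} | {S0,S3,S5,S9}.
Split {S1,S2,S6,S7,S8} by δ(·,0) → {S2,S7,S8} and {S1,S6}.
No further refinement is possible. Final partition (3 blocks): {S2,S7,S8} | {S0,S3,S5,S9} | {S1,S6}.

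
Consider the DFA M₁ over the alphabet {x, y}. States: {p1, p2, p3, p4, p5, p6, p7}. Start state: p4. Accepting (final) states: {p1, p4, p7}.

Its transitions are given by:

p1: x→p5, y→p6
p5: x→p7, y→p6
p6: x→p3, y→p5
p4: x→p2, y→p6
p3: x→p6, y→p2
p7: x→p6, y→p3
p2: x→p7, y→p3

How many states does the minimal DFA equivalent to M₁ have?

4

Reachable states from the start: {p2,p3,p4,p5,p6,p7}. Unreachable: {p1} — drop them.
Start with accepting vs non-accepting: {p4,p7} | {p2,p3,p5,p6}.
On input x, block {p2,p3,p5,p6} splits into {p2,p5} and {p3,p6}.
Refine {p4,p7} on symbol x: members go to different blocks, giving {p4} and {p7}.
The partition is now stable with 4 blocks: {p4} | {p2,p5} | {p3,p6} | {p7}.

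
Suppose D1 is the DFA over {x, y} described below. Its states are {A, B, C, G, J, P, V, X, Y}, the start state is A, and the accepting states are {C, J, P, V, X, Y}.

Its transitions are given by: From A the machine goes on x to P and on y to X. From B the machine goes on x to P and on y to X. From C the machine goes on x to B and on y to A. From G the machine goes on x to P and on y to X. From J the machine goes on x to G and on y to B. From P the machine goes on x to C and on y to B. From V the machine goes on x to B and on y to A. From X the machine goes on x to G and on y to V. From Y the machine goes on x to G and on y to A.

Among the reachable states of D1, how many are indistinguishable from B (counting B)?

Reachable states from the start: {A,B,C,G,P,V,X}. Unreachable: {J,Y} — drop them.
P0 = {C,P,V,X} | {A,B,G}.
Refine {C,P,V,X} on symbol x: members go to different blocks, giving {C,V,X} and {P}.
Refine {C,V,X} on symbol y: members go to different blocks, giving {C,V} and {X}.
Stable partition: {C,V} | {A,B,G} | {P} | {X} — 4 equivalence classes.
State B belongs to the block {A,B,G}, which has 3 states.

3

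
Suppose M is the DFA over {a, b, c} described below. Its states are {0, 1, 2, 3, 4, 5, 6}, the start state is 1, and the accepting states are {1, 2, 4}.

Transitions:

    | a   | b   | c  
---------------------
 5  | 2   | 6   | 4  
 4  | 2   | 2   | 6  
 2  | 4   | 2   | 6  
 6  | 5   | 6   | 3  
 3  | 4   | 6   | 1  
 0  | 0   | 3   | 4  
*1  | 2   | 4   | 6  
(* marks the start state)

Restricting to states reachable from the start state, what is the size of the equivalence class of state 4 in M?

3

States {0} cannot be reached from the start state, so discard them.
P0 = {1,2,4} | {3,5,6}.
Split {3,5,6} by δ(·,a) → {3,5} and {6}.
The partition is now stable with 3 blocks: {1,2,4} | {3,5} | {6}.
State 4 belongs to the block {1,2,4}, which has 3 states.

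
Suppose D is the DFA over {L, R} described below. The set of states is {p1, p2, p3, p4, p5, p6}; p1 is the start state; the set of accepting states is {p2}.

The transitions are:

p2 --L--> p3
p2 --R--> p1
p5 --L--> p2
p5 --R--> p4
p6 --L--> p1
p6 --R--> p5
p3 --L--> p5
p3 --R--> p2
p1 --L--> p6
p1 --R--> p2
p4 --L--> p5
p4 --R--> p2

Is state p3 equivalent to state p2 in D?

No

Initial partition by acceptance: {p2} | {p1,p3,p4,p5,p6}.
Split {p1,p3,p4,p5,p6} by δ(·,L) → {p1,p3,p4,p6} and {p5}.
Split {p1,p3,p4,p6} by δ(·,L) → {p1,p6} and {p3,p4}.
Refine {p1,p6} on symbol R: members go to different blocks, giving {p1} and {p6}.
No further refinement is possible. Final partition (5 blocks): {p2} | {p1} | {p5} | {p3,p4} | {p6}.
p3 and p2 end up in different blocks, so they are distinguishable. For instance, the string 'ε' is accepted from only p2.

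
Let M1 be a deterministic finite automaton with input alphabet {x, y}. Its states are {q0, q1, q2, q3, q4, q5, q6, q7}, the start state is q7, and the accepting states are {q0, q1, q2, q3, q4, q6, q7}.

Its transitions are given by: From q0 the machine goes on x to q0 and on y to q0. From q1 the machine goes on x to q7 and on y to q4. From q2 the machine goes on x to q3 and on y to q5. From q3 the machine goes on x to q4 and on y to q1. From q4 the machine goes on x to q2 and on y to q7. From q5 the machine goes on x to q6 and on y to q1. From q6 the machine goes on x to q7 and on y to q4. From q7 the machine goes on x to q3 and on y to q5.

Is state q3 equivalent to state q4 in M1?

No

States {q0} cannot be reached from the start state, so discard them.
P0 = {q1,q2,q3,q4,q6,q7} | {q5}.
On input y, block {q1,q2,q3,q4,q6,q7} splits into {q1,q3,q4,q6} and {q2,q7}.
Refine {q1,q3,q4,q6} on symbol x: members go to different blocks, giving {q1,q4,q6} and {q3}.
Refine {q1,q4,q6} on symbol y: members go to different blocks, giving {q1,q6} and {q4}.
Stable partition: {q1,q6} | {q5} | {q2,q7} | {q3} | {q4} — 5 equivalence classes.
q3 and q4 end up in different blocks, so they are distinguishable. For instance, the string 'xy' is accepted from only q3.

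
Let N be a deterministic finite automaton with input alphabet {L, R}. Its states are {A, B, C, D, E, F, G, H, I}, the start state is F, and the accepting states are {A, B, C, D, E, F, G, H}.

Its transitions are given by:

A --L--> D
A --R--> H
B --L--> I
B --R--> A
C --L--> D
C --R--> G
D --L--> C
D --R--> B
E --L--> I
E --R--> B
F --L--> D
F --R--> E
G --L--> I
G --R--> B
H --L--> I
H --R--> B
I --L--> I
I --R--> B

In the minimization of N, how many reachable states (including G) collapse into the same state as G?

3

Initial partition by acceptance: {A,B,C,D,E,F,G,H} | {I}.
Refine {A,B,C,D,E,F,G,H} on symbol L: members go to different blocks, giving {A,C,D,F} and {B,E,G,H}.
Split {B,E,G,H} by δ(·,R) → {E,G,H} and {B}.
Refine {A,C,D,F} on symbol R: members go to different blocks, giving {A,C,F} and {D}.
The partition is now stable with 5 blocks: {A,C,F} | {I} | {E,G,H} | {B} | {D}.
The equivalence class containing G is {E,G,H}, of size 3.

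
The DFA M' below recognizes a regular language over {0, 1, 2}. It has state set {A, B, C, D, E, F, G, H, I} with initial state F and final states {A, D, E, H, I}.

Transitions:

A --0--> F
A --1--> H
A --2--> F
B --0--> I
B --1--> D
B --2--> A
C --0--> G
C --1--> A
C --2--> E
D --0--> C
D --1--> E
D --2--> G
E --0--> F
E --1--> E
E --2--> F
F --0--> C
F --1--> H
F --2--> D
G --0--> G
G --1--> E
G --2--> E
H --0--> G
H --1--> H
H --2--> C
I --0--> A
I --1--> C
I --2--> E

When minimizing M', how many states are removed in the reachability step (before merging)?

2

Starting at F and following transitions, the reachable set is {A, C, D, E, F, G, H}. That leaves B, I unreachable — 2 in total.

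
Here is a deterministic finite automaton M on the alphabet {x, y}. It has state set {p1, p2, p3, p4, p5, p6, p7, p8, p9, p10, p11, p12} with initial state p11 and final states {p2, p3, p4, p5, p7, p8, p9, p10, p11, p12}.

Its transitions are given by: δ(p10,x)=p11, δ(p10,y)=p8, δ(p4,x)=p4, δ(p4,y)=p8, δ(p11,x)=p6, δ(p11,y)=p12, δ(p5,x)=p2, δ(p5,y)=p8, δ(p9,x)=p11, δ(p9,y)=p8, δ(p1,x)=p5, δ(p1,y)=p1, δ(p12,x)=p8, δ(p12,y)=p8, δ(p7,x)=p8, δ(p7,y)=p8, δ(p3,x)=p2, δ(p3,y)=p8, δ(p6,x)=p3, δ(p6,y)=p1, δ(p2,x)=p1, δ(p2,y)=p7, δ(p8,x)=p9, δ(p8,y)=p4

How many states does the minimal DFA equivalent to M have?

6

First remove the unreachable states {p10}; 11 states remain.
Initial partition by acceptance: {p2,p3,p4,p5,p7,p8,p9,p11,p12} | {p1,p6}.
On input x, block {p2,p3,p4,p5,p7,p8,p9,p11,p12} splits into {p3,p4,p5,p7,p8,p9,p12} and {p2,p11}.
Refine {p3,p4,p5,p7,p8,p9,p12} on symbol x: members go to different blocks, giving {p4,p7,p8,p12} and {p3,p5,p9}.
Split {p4,p7,p8,p12} by δ(·,x) → {p4,p7,p12} and {p8}.
Refine {p4,p7,p12} on symbol x: members go to different blocks, giving {p7,p12} and {p4}.
Stable partition: {p7,p12} | {p1,p6} | {p2,p11} | {p3,p5,p9} | {p8} | {p4} — 6 equivalence classes.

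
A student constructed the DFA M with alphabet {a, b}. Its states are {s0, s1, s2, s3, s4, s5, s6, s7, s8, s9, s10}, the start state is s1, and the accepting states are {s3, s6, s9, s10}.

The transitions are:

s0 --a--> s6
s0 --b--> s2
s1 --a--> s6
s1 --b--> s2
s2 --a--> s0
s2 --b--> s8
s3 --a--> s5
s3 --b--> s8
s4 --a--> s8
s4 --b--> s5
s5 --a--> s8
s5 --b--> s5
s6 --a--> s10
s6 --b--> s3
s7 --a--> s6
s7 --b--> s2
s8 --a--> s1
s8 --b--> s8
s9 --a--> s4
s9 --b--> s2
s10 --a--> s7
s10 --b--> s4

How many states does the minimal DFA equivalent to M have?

6

States {s9} cannot be reached from the start state, so discard them.
Start with accepting vs non-accepting: {s3,s6,s10} | {s0,s1,s2,s4,s5,s7,s8}.
Split {s3,s6,s10} by δ(·,a) → {s3,s10} and {s6}.
Refine {s0,s1,s2,s4,s5,s7,s8} on symbol a: members go to different blocks, giving {s2,s4,s5,s8} and {s0,s1,s7}.
On input a, block {s3,s10} splits into {s3} and {s10}.
Split {s2,s4,s5,s8} by δ(·,a) → {s2,s8} and {s4,s5}.
Stable partition: {s3} | {s2,s8} | {s6} | {s0,s1,s7} | {s10} | {s4,s5} — 6 equivalence classes.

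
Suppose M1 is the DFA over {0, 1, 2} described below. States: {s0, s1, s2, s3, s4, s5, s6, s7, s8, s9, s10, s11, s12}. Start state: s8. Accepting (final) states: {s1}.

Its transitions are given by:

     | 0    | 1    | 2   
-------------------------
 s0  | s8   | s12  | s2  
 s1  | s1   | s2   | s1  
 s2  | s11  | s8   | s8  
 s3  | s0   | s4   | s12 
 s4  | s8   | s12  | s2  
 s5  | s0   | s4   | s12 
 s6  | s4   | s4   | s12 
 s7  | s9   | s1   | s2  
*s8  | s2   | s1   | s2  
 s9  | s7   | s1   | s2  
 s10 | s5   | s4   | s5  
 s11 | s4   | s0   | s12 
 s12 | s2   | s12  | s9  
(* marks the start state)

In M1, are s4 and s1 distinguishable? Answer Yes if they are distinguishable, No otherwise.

States {s3,s5,s6,s10} cannot be reached from the start state, so discard them.
P0 = {s1} | {s0,s2,s4,s7,s8,s9,s11,s12}.
Split {s0,s2,s4,s7,s8,s9,s11,s12} by δ(·,1) → {s0,s2,s4,s11,s12} and {s7,s8,s9}.
On input 0, block {s0,s2,s4,s11,s12} splits into {s2,s11,s12} and {s0,s4}.
Refine {s2,s11,s12} on symbol 0: members go to different blocks, giving {s2,s12} and {s11}.
Refine {s2,s12} on symbol 0: members go to different blocks, giving {s2} and {s12}.
Split {s7,s8,s9} by δ(·,0) → {s7,s9} and {s8}.
The partition is now stable with 7 blocks: {s1} | {s2} | {s7,s9} | {s0,s4} | {s11} | {s12} | {s8}.
s4 and s1 end up in different blocks, so they are distinguishable. For instance, the string 'ε' is accepted from only s1.

Yes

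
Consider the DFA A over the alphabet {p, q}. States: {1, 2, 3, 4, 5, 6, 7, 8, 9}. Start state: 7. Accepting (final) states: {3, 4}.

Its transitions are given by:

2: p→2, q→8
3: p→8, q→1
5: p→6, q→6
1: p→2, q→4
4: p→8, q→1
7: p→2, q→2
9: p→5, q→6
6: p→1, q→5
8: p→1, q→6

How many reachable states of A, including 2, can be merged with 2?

States {3,9} cannot be reached from the start state, so discard them.
P0 = {4} | {1,2,5,6,7,8}.
Split {1,2,5,6,7,8} by δ(·,q) → {2,5,6,7,8} and {1}.
On input p, block {2,5,6,7,8} splits into {2,5,7} and {6,8}.
Split {2,5,7} by δ(·,p) → {2,7} and {5}.
On input q, block {2,7} splits into {2} and {7}.
Split {6,8} by δ(·,q) → {6} and {8}.
The partition is now stable with 7 blocks: {4} | {2} | {1} | {6} | {5} | {7} | {8}.
The equivalence class containing 2 is {2}, of size 1.

1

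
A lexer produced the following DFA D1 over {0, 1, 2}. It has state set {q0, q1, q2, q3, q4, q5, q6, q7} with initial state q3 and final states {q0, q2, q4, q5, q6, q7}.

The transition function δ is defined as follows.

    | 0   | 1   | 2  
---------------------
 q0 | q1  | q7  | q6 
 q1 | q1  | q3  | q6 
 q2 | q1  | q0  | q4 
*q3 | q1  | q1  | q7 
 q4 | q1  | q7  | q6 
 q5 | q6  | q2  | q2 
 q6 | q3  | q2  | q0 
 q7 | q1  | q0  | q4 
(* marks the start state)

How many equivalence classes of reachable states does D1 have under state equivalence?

2

States {q5} cannot be reached from the start state, so discard them.
P0 = {q0,q2,q4,q6,q7} | {q1,q3}.
No further refinement is possible. Final partition (2 blocks): {q0,q2,q4,q6,q7} | {q1,q3}.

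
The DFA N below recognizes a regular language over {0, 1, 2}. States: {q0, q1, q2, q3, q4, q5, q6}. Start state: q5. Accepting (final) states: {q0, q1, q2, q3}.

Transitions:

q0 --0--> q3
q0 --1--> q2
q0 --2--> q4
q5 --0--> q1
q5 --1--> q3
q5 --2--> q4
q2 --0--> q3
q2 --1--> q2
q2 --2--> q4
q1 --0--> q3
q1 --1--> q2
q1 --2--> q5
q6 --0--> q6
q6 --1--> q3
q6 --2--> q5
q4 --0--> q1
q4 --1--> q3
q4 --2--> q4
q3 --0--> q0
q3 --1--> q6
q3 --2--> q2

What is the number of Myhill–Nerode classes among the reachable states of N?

Start with accepting vs non-accepting: {q0,q1,q2,q3} | {q4,q5,q6}.
Split {q0,q1,q2,q3} by δ(·,1) → {q0,q1,q2} and {q3}.
Refine {q4,q5,q6} on symbol 0: members go to different blocks, giving {q4,q5} and {q6}.
Stable partition: {q0,q1,q2} | {q4,q5} | {q3} | {q6} — 4 equivalence classes.

4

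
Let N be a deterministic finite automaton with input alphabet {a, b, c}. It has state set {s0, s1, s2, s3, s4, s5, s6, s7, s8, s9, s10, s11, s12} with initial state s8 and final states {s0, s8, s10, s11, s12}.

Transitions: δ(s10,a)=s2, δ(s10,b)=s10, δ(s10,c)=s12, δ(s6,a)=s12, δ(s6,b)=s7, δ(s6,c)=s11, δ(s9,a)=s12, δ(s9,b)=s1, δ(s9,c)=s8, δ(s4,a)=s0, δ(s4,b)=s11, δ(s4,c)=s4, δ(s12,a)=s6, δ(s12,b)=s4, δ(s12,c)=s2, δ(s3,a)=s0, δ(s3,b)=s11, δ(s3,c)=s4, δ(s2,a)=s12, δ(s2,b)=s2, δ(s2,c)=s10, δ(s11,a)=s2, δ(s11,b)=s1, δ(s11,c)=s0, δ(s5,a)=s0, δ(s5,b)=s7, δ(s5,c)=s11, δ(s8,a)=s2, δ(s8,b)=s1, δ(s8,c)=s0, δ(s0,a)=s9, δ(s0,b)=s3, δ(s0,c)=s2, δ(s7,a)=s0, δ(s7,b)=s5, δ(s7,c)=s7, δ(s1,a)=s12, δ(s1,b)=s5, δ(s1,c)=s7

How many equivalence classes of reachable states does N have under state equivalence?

Initial partition by acceptance: {s0,s8,s10,s11,s12} | {s1,s2,s3,s4,s5,s6,s7,s9}.
Split {s0,s8,s10,s11,s12} by δ(·,b) → {s0,s8,s11,s12} and {s10}.
On input c, block {s0,s8,s11,s12} splits into {s0,s12} and {s8,s11}.
Split {s1,s2,s3,s4,s5,s6,s7,s9} by δ(·,b) → {s1,s2,s5,s6,s7,s9} and {s3,s4}.
On input c, block {s1,s2,s5,s6,s7,s9} splits into {s5,s6,s9} and {s1,s7} and {s2}.
No further refinement is possible. Final partition (7 blocks): {s0,s12} | {s5,s6,s9} | {s10} | {s8,s11} | {s3,s4} | {s1,s7} | {s2}.

7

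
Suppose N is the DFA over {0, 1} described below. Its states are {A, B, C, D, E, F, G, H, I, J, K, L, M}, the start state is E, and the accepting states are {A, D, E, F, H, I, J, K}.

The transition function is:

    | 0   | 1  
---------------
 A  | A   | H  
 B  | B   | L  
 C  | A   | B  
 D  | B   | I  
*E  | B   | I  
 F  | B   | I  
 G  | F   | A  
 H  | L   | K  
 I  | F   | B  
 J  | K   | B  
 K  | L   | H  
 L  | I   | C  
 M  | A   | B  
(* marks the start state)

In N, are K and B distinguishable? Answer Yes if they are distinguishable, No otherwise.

Yes

Reachable states from the start: {A,B,C,E,F,H,I,K,L}. Unreachable: {D,G,J,M} — drop them.
Initial partition by acceptance: {A,E,F,H,I,K} | {B,C,L}.
Refine {A,E,F,H,I,K} on symbol 0: members go to different blocks, giving {E,F,H,K} and {A,I}.
Refine {E,F,H,K} on symbol 1: members go to different blocks, giving {E,F} and {H,K}.
Split {B,C,L} by δ(·,0) → {C,L} and {B}.
On input 1, block {C,L} splits into {C} and {L}.
Refine {A,I} on symbol 0: members go to different blocks, giving {A} and {I}.
The partition is now stable with 7 blocks: {E,F} | {C} | {A} | {H,K} | {B} | {L} | {I}.
K and B end up in different blocks, so they are distinguishable. For instance, the string 'ε' is accepted from only K.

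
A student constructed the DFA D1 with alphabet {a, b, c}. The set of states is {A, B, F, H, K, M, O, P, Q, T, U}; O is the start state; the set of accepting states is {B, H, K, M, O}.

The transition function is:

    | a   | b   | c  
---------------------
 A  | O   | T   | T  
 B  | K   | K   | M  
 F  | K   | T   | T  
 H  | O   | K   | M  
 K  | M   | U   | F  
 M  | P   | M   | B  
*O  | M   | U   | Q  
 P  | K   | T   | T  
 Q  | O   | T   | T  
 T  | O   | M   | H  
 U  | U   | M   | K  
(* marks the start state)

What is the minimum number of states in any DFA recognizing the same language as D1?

6

First remove the unreachable states {A}; 10 states remain.
Initial partition by acceptance: {B,H,K,M,O} | {F,P,Q,T,U}.
Split {B,H,K,M,O} by δ(·,a) → {B,H,K,O} and {M}.
On input a, block {B,H,K,O} splits into {B,H} and {K,O}.
Split {F,P,Q,T,U} by δ(·,a) → {F,P,Q,T} and {U}.
Split {F,P,Q,T} by δ(·,b) → {F,P,Q} and {T}.
Stable partition: {B,H} | {F,P,Q} | {M} | {K,O} | {U} | {T} — 6 equivalence classes.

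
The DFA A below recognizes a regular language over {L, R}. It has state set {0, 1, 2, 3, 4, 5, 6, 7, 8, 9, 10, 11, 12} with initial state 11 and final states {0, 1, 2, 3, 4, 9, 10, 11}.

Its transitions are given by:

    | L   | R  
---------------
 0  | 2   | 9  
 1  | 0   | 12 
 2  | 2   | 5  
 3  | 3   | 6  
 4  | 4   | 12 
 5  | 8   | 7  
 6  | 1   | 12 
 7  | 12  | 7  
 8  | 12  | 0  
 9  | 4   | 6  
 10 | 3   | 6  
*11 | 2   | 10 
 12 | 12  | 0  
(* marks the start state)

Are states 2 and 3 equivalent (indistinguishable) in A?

No

Every state is reachable, so we keep all 13.
Start with accepting vs non-accepting: {0,1,2,3,4,9,10,11} | {5,6,7,8,12}.
On input R, block {0,1,2,3,4,9,10,11} splits into {1,2,3,4,9,10} and {0,11}.
Split {1,2,3,4,9,10} by δ(·,L) → {2,3,4,9,10} and {1}.
Split {5,6,7,8,12} by δ(·,L) → {5,7,8,12} and {6}.
On input R, block {2,3,4,9,10} splits into {3,9,10} and {2,4}.
On input L, block {3,9,10} splits into {3,10} and {9}.
Split {5,7,8,12} by δ(·,R) → {5,7} and {8,12}.
Refine {0,11} on symbol R: members go to different blocks, giving {0} and {11}.
Refine {2,4} on symbol R: members go to different blocks, giving {2} and {4}.
Stable partition: {3,10} | {5,7} | {0} | {1} | {6} | {2} | {9} | {8,12} | {11} | {4} — 10 equivalence classes.
2 and 3 end up in different blocks, so they are distinguishable. For instance, the string 'RL' is accepted from only 3.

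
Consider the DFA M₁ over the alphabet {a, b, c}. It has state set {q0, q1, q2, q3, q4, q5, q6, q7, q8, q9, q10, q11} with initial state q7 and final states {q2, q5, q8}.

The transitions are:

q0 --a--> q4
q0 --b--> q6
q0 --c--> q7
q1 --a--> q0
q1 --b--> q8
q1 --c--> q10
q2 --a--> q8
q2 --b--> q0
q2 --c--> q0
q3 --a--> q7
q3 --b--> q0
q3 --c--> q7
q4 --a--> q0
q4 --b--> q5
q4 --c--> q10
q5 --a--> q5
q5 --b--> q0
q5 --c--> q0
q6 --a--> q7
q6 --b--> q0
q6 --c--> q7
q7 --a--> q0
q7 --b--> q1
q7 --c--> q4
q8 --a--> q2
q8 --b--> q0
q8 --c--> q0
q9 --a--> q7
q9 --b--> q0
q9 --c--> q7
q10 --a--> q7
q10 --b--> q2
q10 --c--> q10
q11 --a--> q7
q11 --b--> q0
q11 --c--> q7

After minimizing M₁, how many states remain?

First remove the unreachable states {q3,q9,q11}; 9 states remain.
P0 = {q2,q5,q8} | {q0,q1,q4,q6,q7,q10}.
On input b, block {q0,q1,q4,q6,q7,q10} splits into {q0,q6,q7} and {q1,q4,q10}.
Refine {q0,q6,q7} on symbol a: members go to different blocks, giving {q6,q7} and {q0}.
Split {q6,q7} by δ(·,a) → {q6} and {q7}.
On input a, block {q1,q4,q10} splits into {q1,q4} and {q10}.
No further refinement is possible. Final partition (6 blocks): {q2,q5,q8} | {q6} | {q1,q4} | {q0} | {q7} | {q10}.

6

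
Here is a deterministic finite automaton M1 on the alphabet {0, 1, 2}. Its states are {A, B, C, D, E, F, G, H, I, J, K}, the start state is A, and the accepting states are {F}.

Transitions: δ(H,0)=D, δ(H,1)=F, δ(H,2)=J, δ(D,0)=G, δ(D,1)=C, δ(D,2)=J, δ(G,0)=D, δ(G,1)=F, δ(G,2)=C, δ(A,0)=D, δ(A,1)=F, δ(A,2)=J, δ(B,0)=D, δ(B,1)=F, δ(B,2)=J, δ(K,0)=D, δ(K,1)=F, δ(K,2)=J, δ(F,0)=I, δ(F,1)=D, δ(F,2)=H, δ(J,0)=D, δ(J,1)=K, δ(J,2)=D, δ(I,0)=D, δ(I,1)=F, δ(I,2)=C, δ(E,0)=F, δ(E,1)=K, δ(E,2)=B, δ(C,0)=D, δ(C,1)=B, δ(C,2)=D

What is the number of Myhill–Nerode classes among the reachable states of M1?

Reachable states from the start: {A,B,C,D,F,G,H,I,J,K}. Unreachable: {E} — drop them.
P0 = {F} | {A,B,C,D,G,H,I,J,K}.
Refine {A,B,C,D,G,H,I,J,K} on symbol 1: members go to different blocks, giving {A,B,G,H,I,K} and {C,D,J}.
Split {C,D,J} by δ(·,0) → {C,J} and {D}.
Stable partition: {F} | {A,B,G,H,I,K} | {C,J} | {D} — 4 equivalence classes.

4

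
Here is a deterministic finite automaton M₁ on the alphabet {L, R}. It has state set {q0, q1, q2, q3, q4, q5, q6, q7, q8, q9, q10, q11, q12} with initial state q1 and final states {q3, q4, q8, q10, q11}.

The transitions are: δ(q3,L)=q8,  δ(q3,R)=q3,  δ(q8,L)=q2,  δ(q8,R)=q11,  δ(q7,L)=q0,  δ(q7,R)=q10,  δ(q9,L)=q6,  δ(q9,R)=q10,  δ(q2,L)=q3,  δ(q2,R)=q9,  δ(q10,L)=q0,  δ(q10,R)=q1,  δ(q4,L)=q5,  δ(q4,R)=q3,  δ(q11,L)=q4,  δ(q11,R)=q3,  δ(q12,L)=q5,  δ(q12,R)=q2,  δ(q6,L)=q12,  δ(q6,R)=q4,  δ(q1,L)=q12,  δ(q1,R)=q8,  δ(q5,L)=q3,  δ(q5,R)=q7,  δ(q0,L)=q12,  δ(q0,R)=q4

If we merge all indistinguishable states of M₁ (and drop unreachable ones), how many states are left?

Initial partition by acceptance: {q3,q4,q8,q10,q11} | {q0,q1,q2,q5,q6,q7,q9,q12}.
Refine {q3,q4,q8,q10,q11} on symbol L: members go to different blocks, giving {q4,q8,q10} and {q3,q11}.
Split {q4,q8,q10} by δ(·,R) → {q4,q8} and {q10}.
On input L, block {q0,q1,q2,q5,q6,q7,q9,q12} splits into {q0,q1,q6,q7,q9,q12} and {q2,q5}.
On input L, block {q0,q1,q6,q7,q9,q12} splits into {q0,q1,q6,q7,q9} and {q12}.
Split {q0,q1,q6,q7,q9} by δ(·,L) → {q0,q1,q6} and {q7,q9}.
Stable partition: {q4,q8} | {q0,q1,q6} | {q3,q11} | {q10} | {q2,q5} | {q12} | {q7,q9} — 7 equivalence classes.

7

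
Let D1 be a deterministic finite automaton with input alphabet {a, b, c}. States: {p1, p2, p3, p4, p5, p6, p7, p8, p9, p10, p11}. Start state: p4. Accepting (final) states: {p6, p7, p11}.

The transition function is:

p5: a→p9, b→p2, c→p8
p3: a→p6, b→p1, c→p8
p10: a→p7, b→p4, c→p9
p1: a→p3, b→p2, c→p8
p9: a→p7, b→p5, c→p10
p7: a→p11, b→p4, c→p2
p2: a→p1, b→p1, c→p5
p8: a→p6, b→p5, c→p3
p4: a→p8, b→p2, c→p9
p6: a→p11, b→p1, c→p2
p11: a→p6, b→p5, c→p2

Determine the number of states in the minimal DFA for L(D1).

Every state is reachable, so we keep all 11.
Start with accepting vs non-accepting: {p6,p7,p11} | {p1,p2,p3,p4,p5,p8,p9,p10}.
Refine {p1,p2,p3,p4,p5,p8,p9,p10} on symbol a: members go to different blocks, giving {p1,p2,p4,p5} and {p3,p8,p9,p10}.
Split {p1,p2,p4,p5} by δ(·,a) → {p1,p4,p5} and {p2}.
The partition is now stable with 4 blocks: {p6,p7,p11} | {p1,p4,p5} | {p3,p8,p9,p10} | {p2}.

4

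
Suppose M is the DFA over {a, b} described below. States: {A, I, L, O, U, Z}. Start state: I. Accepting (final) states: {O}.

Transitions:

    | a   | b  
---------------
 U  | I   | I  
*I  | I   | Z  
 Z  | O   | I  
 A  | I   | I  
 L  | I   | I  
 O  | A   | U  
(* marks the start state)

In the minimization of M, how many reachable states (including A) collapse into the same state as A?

2

States {L} cannot be reached from the start state, so discard them.
Start with accepting vs non-accepting: {O} | {A,I,U,Z}.
On input a, block {A,I,U,Z} splits into {A,I,U} and {Z}.
On input b, block {A,I,U} splits into {A,U} and {I}.
No further refinement is possible. Final partition (4 blocks): {O} | {A,U} | {Z} | {I}.
State A belongs to the block {A,U}, which has 2 states.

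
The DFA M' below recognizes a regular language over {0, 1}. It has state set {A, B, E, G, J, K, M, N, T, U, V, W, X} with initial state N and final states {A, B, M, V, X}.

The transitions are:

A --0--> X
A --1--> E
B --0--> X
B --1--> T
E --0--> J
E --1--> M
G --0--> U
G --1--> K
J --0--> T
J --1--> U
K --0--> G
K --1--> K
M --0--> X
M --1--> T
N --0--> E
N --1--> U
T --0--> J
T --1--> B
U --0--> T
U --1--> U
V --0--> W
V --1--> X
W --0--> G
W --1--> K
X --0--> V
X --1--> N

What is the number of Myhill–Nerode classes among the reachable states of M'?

States {A} cannot be reached from the start state, so discard them.
P0 = {B,M,V,X} | {E,G,J,K,N,T,U,W}.
Refine {B,M,V,X} on symbol 0: members go to different blocks, giving {B,M,X} and {V}.
Refine {B,M,X} on symbol 0: members go to different blocks, giving {B,M} and {X}.
Refine {E,G,J,K,N,T,U,W} on symbol 1: members go to different blocks, giving {G,J,K,N,U,W} and {E,T}.
Split {G,J,K,N,U,W} by δ(·,0) → {G,K,W} and {J,N,U}.
Refine {G,K,W} on symbol 0: members go to different blocks, giving {K,W} and {G}.
No further refinement is possible. Final partition (7 blocks): {B,M} | {K,W} | {V} | {X} | {E,T} | {J,N,U} | {G}.

7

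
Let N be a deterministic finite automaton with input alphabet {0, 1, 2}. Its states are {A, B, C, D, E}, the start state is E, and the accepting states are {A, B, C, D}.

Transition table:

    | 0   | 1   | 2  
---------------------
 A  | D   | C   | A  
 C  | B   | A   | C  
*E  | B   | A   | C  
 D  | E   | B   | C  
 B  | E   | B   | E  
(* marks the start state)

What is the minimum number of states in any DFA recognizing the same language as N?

All states are reachable from the start state.
Initial partition by acceptance: {A,B,C,D} | {E}.
Refine {A,B,C,D} on symbol 0: members go to different blocks, giving {A,C} and {B,D}.
On input 2, block {B,D} splits into {B} and {D}.
On input 0, block {A,C} splits into {A} and {C}.
No further refinement is possible. Final partition (5 blocks): {A} | {E} | {B} | {D} | {C}.

5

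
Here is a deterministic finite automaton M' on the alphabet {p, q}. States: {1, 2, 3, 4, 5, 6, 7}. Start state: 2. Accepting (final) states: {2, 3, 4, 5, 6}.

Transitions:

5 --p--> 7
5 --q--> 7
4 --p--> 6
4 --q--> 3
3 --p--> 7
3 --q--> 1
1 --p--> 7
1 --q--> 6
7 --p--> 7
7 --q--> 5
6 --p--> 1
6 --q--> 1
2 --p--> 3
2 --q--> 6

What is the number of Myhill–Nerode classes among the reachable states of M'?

3

First remove the unreachable states {4}; 6 states remain.
Initial partition by acceptance: {2,3,5,6} | {1,7}.
On input p, block {2,3,5,6} splits into {3,5,6} and {2}.
No further refinement is possible. Final partition (3 blocks): {3,5,6} | {1,7} | {2}.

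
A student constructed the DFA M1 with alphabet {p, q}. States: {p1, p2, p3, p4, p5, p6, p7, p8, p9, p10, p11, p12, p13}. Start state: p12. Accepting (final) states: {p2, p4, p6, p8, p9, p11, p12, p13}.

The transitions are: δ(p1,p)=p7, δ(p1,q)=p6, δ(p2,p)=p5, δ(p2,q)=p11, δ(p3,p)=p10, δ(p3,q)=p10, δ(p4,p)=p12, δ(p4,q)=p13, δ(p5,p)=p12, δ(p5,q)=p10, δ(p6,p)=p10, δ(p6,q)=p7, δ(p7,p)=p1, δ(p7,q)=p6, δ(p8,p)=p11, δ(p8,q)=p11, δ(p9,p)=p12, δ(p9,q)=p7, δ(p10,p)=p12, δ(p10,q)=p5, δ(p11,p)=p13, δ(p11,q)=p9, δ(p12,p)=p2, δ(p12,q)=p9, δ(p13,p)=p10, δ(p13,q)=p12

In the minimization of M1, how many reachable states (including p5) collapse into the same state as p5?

2

First remove the unreachable states {p3,p4,p8}; 10 states remain.
Initial partition by acceptance: {p2,p6,p9,p11,p12,p13} | {p1,p5,p7,p10}.
On input p, block {p2,p6,p9,p11,p12,p13} splits into {p2,p6,p13} and {p9,p11,p12}.
Refine {p2,p6,p13} on symbol q: members go to different blocks, giving {p2,p13} and {p6}.
Refine {p1,p5,p7,p10} on symbol p: members go to different blocks, giving {p1,p7} and {p5,p10}.
Refine {p9,p11,p12} on symbol p: members go to different blocks, giving {p11,p12} and {p9}.
No further refinement is possible. Final partition (6 blocks): {p2,p13} | {p1,p7} | {p11,p12} | {p6} | {p5,p10} | {p9}.
State p5 belongs to the block {p5,p10}, which has 2 states.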